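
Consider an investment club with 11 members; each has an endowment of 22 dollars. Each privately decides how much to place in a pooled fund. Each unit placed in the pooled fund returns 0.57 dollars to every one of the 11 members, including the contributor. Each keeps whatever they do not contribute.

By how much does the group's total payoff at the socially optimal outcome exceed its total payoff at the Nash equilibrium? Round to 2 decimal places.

The private return per contributed unit is 0.57 < 1, so contributing 0 is dominant for every player. At the Nash equilibrium everyone keeps their 22, and the group total is 11 × 22 = 242.
Each contributed unit returns 6.270 to the group as a whole (0.57 to each of 11 players), which exceeds 1, so the social optimum is full contribution: group total = 6.270 × 242 = 1517.34.
Efficiency loss = 1517.34 − 242 = 1275.34.

1275.34 dollars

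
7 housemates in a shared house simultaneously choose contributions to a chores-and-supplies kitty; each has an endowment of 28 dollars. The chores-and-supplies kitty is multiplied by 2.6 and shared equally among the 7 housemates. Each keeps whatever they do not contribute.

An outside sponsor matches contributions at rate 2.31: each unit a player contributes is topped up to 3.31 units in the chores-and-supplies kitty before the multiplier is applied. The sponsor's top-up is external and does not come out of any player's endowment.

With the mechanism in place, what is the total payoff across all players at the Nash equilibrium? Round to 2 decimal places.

1686.78 dollars

With the mechanism, a contributed unit returns 2.6 × 3.31 / 7 = 1.2294 per unit of net cost to the contributor — now above 1 — so contributing fully is weakly dominant for every player.
So the Nash equilibrium is full contribution by all 7; the group earns 2.6 × 3.31 × 196 = 1686.78.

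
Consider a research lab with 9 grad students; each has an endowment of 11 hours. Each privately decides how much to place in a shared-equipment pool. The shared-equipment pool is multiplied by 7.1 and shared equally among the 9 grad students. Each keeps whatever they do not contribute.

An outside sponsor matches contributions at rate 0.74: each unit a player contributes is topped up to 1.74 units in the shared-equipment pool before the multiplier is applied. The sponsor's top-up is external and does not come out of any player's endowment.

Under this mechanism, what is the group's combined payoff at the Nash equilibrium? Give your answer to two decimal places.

The effective private return per unit is now 7.1 × 1.74 / 9 = 1.3727 > 1, so every player's dominant strategy flips to full contribution.
So the Nash equilibrium is full contribution by all 9; the group earns 7.1 × 1.74 × 99 = 1223.05.

1223.05 hours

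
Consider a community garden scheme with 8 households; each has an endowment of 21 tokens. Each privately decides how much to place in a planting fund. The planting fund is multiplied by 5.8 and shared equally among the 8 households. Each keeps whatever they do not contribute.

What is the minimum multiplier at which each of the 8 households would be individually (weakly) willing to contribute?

8

A contributed unit returns (multiplier)/8 to its contributor.
This reaches 1 exactly when the multiplier is 8.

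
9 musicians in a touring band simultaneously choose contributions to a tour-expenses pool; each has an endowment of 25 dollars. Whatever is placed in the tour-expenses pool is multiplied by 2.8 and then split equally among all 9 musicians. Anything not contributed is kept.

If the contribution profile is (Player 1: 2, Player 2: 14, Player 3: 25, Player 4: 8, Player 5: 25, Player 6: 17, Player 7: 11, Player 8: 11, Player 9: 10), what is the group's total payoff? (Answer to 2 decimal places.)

446.40 dollars

Total contributed: 2 + 14 + 25 + 8 + 25 + 17 + 11 + 11 + 10 = 123; total kept: 9 × 25 − 123 = 102.
The tour-expenses pool pays out 2.8 × 123 = 344.40 in aggregate.
Group total = 102 + 344.40 = 446.40.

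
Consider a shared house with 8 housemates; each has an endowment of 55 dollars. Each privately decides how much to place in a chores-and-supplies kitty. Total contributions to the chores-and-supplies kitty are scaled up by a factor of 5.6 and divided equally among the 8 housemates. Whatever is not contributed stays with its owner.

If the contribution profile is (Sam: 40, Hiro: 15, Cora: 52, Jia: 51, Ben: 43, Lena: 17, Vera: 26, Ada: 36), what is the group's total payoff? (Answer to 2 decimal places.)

Total contributed: 40 + 15 + 52 + 51 + 43 + 17 + 26 + 36 = 280; total kept: 8 × 55 − 280 = 160.
The chores-and-supplies kitty pays out 5.6 × 280 = 1568.00 in aggregate.
Group total = 160 + 1568.00 = 1728.00.

1728.00 dollars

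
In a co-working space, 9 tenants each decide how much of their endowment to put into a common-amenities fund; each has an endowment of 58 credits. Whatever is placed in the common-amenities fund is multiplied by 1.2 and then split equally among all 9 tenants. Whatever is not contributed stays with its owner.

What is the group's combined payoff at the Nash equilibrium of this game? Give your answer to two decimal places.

522.00 credits

Each contributed unit returns 1.2/9 = 0.1333 to its contributor — below 1 — so contributing 0 is dominant for every player. At the Nash equilibrium everyone keeps their 58, and the group total is 9 × 58 = 522.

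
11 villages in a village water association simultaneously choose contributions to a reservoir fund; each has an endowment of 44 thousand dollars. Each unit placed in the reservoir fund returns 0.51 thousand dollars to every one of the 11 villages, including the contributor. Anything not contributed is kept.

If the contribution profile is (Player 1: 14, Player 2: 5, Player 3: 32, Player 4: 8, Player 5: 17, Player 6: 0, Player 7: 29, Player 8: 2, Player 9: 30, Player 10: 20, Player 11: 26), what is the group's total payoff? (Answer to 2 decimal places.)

1327.63 thousand dollars

Total contributed: 14 + 5 + 32 + 8 + 17 + 0 + 29 + 2 + 30 + 20 + 26 = 183; total kept: 11 × 44 − 183 = 301.
The reservoir fund pays out 0.51 × 11 × 183 = 1026.63 in aggregate.
Group total = 301 + 1026.63 = 1327.63.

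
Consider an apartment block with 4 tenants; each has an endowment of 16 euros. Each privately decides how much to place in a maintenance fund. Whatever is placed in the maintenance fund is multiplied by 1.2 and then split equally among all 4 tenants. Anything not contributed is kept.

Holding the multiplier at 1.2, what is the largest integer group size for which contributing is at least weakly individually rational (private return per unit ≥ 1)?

1

Private return per unit is 1.2/(group size), which is ≥ 1 whenever the group size is ≤ 1.2.
The largest such integer is 1.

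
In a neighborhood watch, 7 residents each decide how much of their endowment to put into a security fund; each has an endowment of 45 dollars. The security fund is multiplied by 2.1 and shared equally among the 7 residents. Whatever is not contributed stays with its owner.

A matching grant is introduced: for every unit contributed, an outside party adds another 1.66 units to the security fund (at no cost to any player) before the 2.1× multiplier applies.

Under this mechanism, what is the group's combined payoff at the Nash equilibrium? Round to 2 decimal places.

315.00 dollars

With the mechanism, a contributed unit returns 2.1 × 2.66 / 7 = 0.7980 per unit of net cost — still below 1 — so contributing 0 remains dominant for every player.
Everyone keeps their endowment and the group total is 7 × 45 = 315.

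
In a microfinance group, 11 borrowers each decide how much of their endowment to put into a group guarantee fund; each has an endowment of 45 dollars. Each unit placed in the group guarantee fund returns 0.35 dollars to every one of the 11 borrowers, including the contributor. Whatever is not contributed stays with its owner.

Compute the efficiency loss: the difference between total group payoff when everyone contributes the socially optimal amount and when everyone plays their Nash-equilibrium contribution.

1410.75 dollars

The private return per contributed unit is 0.35 < 1, so contributing 0 is dominant for every player. At the Nash equilibrium everyone keeps their 45, and the group total is 11 × 45 = 495.
Each contributed unit returns 3.850 to the group as a whole (0.35 to each of 11 players), which exceeds 1, so the social optimum is full contribution: group total = 3.850 × 495 = 1905.75.
Efficiency loss = 1905.75 − 495 = 1410.75.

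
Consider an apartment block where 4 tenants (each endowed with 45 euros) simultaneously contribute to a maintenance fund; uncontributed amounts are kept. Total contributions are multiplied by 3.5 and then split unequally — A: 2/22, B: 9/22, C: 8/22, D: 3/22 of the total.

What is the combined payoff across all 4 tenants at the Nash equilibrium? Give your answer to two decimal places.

For player j, contributing a unit is worthwhile iff 3.5 × (j's share) ≥ 1, i.e. iff j's share is at least 0.2857.
B and C clear that bar, contributing 45 each; the remaining 2 contribute 0. Total contributed: 90.
The maintenance fund pays out 3.5 × 90 = 315.00 in total (split across the unequal shares, but the aggregate is all that matters for the group sum).
The 2 free-riders keep 45 each, adding 90. Group total = 90 + 315.00 = 405.00.

405.00 euros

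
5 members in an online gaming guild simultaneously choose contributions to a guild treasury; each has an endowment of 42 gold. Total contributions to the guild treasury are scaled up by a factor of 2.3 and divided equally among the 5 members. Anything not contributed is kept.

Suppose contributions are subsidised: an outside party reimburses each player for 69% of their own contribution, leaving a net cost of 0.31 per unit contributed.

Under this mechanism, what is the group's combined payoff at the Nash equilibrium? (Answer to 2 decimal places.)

The effective private return per unit is now (2.3/5) / 0.31 = 1.4839 > 1, so every player's dominant strategy flips to full contribution.
At the Nash equilibrium everyone contributes 42. Group total payoff = 5 × (42 × 0.69 + 2.3 × 42) = 627.90.

627.90 gold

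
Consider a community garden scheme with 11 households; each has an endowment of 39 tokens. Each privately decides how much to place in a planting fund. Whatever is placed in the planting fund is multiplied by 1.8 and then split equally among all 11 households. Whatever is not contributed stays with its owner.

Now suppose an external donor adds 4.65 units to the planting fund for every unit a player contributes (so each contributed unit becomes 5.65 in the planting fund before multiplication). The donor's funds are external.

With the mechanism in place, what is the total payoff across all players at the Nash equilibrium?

429.00 tokens

Even with the mechanism, each unit contributed returns only 1.8 × 5.65 / 11 = 0.9245 per unit of net cost, so contributing nothing is still dominant.
Everyone keeps their endowment and the group total is 11 × 39 = 429.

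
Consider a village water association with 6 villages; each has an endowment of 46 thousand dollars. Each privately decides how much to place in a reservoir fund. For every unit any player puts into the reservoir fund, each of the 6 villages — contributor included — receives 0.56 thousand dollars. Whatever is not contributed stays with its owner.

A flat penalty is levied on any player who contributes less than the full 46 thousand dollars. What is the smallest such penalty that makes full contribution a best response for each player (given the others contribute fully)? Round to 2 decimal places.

Given the others contribute fully, the best deviation is to contribute 0 (any partial contribution still incurs the fine and gives up units whose private return 0.56 is below 1).
Deviating from 46 to 0 saves 46 thousand dollars but forfeits the deviator's share of the drop in the reservoir fund: 0.56 × 46 = 25.76.
So the deviation gain is 46 − 25.76 = 20.24, and the fine must be at least 20.24 thousand dollars to wipe it out.

20.24 thousand dollars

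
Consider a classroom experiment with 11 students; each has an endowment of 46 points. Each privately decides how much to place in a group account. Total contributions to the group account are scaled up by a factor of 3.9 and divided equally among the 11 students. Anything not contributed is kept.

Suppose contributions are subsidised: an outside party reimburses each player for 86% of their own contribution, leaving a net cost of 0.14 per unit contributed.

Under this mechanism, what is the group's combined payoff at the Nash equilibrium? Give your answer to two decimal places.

2408.56 points

Under the mechanism each unit contributed yields (3.9/11) / 0.14 = 2.5325 back to its contributor per unit of net cost, which exceeds 1, making full contribution the dominant choice for everyone.
So the Nash equilibrium is full contribution by all 11; the group earns 11 × (46 × 0.86 + 3.9 × 46) = 2408.56.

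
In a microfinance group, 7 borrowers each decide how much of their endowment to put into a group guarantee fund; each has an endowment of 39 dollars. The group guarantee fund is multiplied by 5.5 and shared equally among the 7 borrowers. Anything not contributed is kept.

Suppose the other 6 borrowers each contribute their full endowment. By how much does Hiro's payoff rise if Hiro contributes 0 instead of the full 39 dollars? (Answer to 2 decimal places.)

Switching from a contribution of 39 to 0 lets Hiro keep an extra 39 dollars, but lowers the group guarantee fund by 39, which costs Hiro their own share of that drop: 5.5/7 × 39 = 30.64.
Net gain = 39 − 30.64 = 8.36. The private return per contributed unit (0.7857) is below 1, so free-riding is indeed the best response regardless of what the others do.

8.36 dollars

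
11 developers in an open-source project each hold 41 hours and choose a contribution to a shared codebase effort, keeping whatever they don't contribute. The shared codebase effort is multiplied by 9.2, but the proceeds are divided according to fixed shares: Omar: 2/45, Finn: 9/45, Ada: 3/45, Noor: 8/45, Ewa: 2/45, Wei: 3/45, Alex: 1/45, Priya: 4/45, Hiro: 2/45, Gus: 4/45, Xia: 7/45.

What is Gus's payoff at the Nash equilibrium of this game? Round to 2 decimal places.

Player j's private return per contributed unit is 9.2 × (j's share). Contributing is weakly dominant for j when that share is at least 1/9.2 = 0.1087, and contributing 0 is dominant otherwise.
The shares above 0.1087 belong to Finn, Noor and Xia, contributing 41 each; the remaining 8 contribute 0. Total contributed: 123.
Gus keeps 41 and receives 9.2 × 123 × 4/45 = 100.59 from the shared codebase effort, for a payoff of 141.59.

141.59 hours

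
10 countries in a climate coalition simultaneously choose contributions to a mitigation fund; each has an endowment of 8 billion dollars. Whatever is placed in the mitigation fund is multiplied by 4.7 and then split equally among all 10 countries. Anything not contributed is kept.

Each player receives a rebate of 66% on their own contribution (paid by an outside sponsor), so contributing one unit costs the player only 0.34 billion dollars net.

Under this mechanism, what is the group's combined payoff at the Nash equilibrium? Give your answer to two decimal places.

428.80 billion dollars

The effective private return per unit is now (4.7/10) / 0.34 = 1.3824 > 1, so every player's dominant strategy flips to full contribution.
So the Nash equilibrium is full contribution by all 10; the group earns 10 × (8 × 0.66 + 4.7 × 8) = 428.80.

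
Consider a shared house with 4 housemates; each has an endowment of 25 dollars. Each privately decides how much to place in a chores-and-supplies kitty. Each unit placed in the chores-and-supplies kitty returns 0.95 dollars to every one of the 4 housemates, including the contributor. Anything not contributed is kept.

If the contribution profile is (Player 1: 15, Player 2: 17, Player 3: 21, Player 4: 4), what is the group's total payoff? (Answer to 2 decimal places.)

Total contributed: 15 + 17 + 21 + 4 = 57; total kept: 4 × 25 − 57 = 43.
The chores-and-supplies kitty pays out 0.95 × 4 × 57 = 216.60 in aggregate.
Group total = 43 + 216.60 = 259.60.

259.60 dollars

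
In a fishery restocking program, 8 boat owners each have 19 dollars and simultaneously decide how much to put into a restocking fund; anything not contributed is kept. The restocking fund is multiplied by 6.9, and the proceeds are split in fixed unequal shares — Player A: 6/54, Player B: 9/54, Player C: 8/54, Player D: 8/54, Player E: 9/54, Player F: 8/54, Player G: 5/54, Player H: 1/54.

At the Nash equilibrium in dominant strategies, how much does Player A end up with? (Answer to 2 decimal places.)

A player with share s gets back 6.9·s per unit contributed, so full contribution is dominant for anyone with s > 1/6.9 = 0.1449 and zero contribution is dominant for anyone below.
Player B, Player C, Player D, Player E and Player F are above the threshold, contributing 19 each; the remaining 3 contribute 0. Total contributed: 95.
Player A keeps 19 and receives 6.9 × 95 × 6/54 = 72.83 from the restocking fund, for a payoff of 91.83.

91.83 dollars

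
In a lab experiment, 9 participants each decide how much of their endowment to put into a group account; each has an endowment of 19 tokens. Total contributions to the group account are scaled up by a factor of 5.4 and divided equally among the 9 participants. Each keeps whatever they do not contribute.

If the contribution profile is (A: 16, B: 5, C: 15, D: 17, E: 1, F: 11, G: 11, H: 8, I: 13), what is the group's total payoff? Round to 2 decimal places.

597.80 tokens

Total contributed: 16 + 5 + 15 + 17 + 1 + 11 + 11 + 8 + 13 = 97; total kept: 9 × 19 − 97 = 74.
The group account pays out 5.4 × 97 = 523.80 in aggregate.
Group total = 74 + 523.80 = 597.80.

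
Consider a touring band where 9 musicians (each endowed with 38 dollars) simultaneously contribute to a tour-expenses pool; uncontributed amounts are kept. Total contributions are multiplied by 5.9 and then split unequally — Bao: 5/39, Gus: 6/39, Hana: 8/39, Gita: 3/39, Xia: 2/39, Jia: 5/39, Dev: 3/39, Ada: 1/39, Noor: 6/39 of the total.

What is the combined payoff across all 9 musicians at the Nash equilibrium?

528.20 dollars

For player j, contributing a unit is worthwhile iff 5.9 × (j's share) ≥ 1, i.e. iff j's share is at least 0.1695.
Hana alone (share 8/39) is above the threshold, contributing 38; the remaining 8 contribute 0. Total contributed: 38.
The tour-expenses pool pays out 5.9 × 38 = 224.20 in total (split across the unequal shares, but the aggregate is all that matters for the group sum).
The 8 free-riders keep 38 each, adding 304. Group total = 304 + 224.20 = 528.20.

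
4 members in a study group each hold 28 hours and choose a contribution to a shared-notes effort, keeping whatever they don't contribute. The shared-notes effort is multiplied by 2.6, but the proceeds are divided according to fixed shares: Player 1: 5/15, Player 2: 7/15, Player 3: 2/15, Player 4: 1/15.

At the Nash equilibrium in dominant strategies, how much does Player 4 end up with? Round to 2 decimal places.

Each unit j contributes comes back to j as 2.6 × (j's share), so j prefers to contribute only if that share exceeds 1/2.6 = 0.3846; otherwise keeping the unit dominates.
The only share above 0.3846 is Player 2's 7/15, contributing 28; the remaining 3 contribute 0. Total contributed: 28.
Player 4 keeps 28 and receives 2.6 × 28 × 1/15 = 4.85 from the shared-notes effort, for a payoff of 32.85.

32.85 hours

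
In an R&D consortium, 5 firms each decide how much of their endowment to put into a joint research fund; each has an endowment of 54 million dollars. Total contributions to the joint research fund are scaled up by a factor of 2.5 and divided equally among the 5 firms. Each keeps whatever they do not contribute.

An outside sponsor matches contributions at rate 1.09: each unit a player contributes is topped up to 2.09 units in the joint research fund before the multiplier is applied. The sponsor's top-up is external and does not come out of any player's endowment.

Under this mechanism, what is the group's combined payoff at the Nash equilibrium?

1410.75 million dollars

With the mechanism, a contributed unit returns 2.5 × 2.09 / 5 = 1.0450 per unit of net cost to the contributor — now above 1 — so contributing fully is weakly dominant for every player.
At the Nash equilibrium everyone contributes 54. Group total payoff = 2.5 × 2.09 × 270 = 1410.75.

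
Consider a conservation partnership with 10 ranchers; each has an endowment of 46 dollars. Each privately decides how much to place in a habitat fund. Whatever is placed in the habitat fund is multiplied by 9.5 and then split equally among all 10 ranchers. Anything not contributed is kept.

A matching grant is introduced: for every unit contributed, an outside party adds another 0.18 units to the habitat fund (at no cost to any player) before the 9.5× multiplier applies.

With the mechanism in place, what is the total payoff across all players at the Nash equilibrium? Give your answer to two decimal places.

5156.60 dollars

With the mechanism, a contributed unit returns 9.5 × 1.18 / 10 = 1.1210 per unit of net cost to the contributor — now above 1 — so contributing fully is weakly dominant for every player.
So the Nash equilibrium is full contribution by all 10; the group earns 9.5 × 1.18 × 460 = 5156.60.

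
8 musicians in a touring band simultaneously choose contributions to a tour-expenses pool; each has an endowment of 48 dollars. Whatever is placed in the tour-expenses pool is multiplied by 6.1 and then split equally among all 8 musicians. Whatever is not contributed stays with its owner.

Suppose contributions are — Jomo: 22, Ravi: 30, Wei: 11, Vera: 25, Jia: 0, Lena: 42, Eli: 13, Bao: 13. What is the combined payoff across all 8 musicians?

Total contributed: 22 + 30 + 11 + 25 + 0 + 42 + 13 + 13 = 156; total kept: 8 × 48 − 156 = 228.
The tour-expenses pool pays out 6.1 × 156 = 951.60 in aggregate.
Group total = 228 + 951.60 = 1179.60.

1179.60 dollars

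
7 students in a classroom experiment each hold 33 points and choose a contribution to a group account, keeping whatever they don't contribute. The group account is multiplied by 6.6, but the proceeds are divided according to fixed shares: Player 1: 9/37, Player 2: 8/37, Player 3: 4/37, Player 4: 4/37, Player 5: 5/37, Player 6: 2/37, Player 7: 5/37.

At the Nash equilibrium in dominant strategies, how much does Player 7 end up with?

Player j's private return per contributed unit is 6.6 × (j's share). Contributing is weakly dominant for j when that share is at least 1/6.6 = 0.1515, and contributing 0 is dominant otherwise.
Player 1 and Player 2 clear that bar, contributing 33 each; the remaining 5 contribute 0. Total contributed: 66.
Player 7 keeps 33 and receives 6.6 × 66 × 5/37 = 58.86 from the group account, for a payoff of 91.86.

91.86 points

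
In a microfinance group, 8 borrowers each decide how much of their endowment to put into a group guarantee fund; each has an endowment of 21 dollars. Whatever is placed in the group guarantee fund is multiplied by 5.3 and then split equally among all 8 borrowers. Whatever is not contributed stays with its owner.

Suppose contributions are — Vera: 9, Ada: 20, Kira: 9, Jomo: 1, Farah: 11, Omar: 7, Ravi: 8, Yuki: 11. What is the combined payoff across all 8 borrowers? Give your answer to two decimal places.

Total contributed: 9 + 20 + 9 + 1 + 11 + 7 + 8 + 11 = 76; total kept: 8 × 21 − 76 = 92.
The group guarantee fund pays out 5.3 × 76 = 402.80 in aggregate.
Group total = 92 + 402.80 = 494.80.

494.80 dollars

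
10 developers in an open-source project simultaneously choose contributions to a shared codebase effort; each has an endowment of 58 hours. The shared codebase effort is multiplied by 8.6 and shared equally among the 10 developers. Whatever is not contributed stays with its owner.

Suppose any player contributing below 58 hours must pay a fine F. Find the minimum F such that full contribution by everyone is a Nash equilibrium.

8.12 hours

Given the others contribute fully, the best deviation is to contribute 0 (any partial contribution still incurs the fine and gives up units whose private return 0.8600 is below 1).
Deviating from 58 to 0 saves 58 hours but forfeits the deviator's share of the drop in the shared codebase effort: 8.6/10 × 58 = 49.88.
So the deviation gain is 58 − 49.88 = 8.12, and the fine must be at least 8.12 hours to wipe it out.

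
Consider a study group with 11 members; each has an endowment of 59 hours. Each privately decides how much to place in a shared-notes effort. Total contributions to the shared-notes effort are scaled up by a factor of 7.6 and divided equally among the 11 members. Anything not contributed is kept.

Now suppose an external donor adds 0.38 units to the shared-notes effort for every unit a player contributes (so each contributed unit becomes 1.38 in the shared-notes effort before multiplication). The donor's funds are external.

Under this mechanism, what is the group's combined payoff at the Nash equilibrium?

The effective private return is 7.6 × 1.38 / 11 = 0.9535, which is still under 1, so the mechanism doesn't change anyone's dominant strategy: zero contribution.
Everyone keeps their endowment and the group total is 11 × 59 = 649.

649.00 hours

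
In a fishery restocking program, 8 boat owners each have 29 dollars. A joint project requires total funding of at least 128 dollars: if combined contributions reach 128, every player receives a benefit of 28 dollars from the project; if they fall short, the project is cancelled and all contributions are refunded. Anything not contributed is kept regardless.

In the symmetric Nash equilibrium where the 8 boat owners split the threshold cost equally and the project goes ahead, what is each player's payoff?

41 dollars

Equal share of the threshold: 128/8 = 16.
At this profile no one gains by cutting their contribution: any cut drops the total below 128, the project is cancelled, contributions are refunded, and the deviator ends with 29, which is less than 29 − 16 + 28 = 41. Contributing more than 16 just wastes the excess. So contributing exactly 16 is a best response.
Each player's payoff: 29 − 16 + 28 = 41.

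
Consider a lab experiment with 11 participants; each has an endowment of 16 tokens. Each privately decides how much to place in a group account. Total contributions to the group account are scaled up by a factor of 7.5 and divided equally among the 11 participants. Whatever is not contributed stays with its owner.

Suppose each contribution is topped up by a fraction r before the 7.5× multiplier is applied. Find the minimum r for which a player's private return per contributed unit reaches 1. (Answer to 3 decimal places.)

0.467

With matching at rate r, one contributed unit becomes (1 + r) in the group account and returns 7.5 × (1 + r) / 11 to the contributor.
Setting this equal to 1: 1 + r = 11/7.5 = 1.4667.
So the minimum matching rate is r = 1.4667 − 1 = 0.467.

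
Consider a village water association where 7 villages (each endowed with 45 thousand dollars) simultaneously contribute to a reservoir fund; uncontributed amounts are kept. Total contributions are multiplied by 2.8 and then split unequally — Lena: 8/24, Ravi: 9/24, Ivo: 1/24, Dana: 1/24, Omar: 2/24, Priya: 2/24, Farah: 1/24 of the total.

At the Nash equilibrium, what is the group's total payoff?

For player j, contributing a unit is worthwhile iff 2.8 × (j's share) ≥ 1, i.e. iff j's share is at least 0.3571.
The only share above 0.3571 is Ravi's 9/24, contributing 45; the remaining 6 contribute 0. Total contributed: 45.
The reservoir fund pays out 2.8 × 45 = 126.00 in total (split across the unequal shares, but the aggregate is all that matters for the group sum).
The 6 free-riders keep 45 each, adding 270. Group total = 270 + 126.00 = 396.00.

396.00 thousand dollars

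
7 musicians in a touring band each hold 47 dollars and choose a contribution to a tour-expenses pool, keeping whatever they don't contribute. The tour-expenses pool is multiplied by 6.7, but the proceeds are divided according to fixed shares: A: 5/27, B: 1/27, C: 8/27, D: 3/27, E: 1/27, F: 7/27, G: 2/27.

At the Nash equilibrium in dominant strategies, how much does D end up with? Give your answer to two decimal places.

151.97 dollars

Player j's private return per contributed unit is 6.7 × (j's share). Contributing is weakly dominant for j when that share is at least 1/6.7 = 0.1493, and contributing 0 is dominant otherwise.
A, C and F clear that bar, contributing 47 each; the remaining 4 contribute 0. Total contributed: 141.
D keeps 47 and receives 6.7 × 141 × 3/27 = 104.97 from the tour-expenses pool, for a payoff of 151.97.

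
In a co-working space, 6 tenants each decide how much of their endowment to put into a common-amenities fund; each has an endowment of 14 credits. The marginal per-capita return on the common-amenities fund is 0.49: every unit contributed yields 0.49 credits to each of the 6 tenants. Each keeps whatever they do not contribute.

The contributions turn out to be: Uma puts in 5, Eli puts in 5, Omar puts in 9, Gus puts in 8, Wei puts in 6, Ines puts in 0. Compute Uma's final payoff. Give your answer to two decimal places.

Total contributed: 5 + 5 + 9 + 8 + 6 + 0 = 33.
Each receives 0.49 × 33 = 16.17 from the common-amenities fund.
Uma keeps 14 − 5 = 9, so Uma's payoff is 9 + 16.17 = 25.17.

25.17 credits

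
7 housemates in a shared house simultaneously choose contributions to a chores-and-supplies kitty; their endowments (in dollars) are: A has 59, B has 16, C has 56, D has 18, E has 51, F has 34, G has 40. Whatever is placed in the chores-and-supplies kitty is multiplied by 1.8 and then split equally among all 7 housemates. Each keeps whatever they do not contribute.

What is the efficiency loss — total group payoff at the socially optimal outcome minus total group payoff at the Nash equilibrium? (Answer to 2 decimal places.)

219.20 dollars

The private return per contributed unit is 1.8/7 = 0.2571 < 1 for every player regardless of endowment, so the Nash equilibrium is zero contribution and the group total is Σ E_j = 59 + 16 + 56 + 18 + 51 + 34 + 40 = 274.
Each contributed unit returns 1.800 to the group, so the social optimum is full contribution by everyone: group total = 1.800 × 274 = 493.20.
Efficiency loss = (1.800 − 1) × 274 = 219.20.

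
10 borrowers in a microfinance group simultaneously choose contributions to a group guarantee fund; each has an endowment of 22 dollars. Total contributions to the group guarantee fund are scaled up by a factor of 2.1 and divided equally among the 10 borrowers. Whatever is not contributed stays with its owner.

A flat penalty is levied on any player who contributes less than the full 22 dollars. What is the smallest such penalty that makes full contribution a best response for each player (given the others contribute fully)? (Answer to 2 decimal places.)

Given the others contribute fully, the best deviation is to contribute 0 (any partial contribution still incurs the fine and gives up units whose private return 0.2100 is below 1).
Deviating from 22 to 0 saves 22 dollars but forfeits the deviator's share of the drop in the group guarantee fund: 2.1/10 × 22 = 4.62.
So the deviation gain is 22 − 4.62 = 17.38, and the fine must be at least 17.38 dollars to wipe it out.

17.38 dollars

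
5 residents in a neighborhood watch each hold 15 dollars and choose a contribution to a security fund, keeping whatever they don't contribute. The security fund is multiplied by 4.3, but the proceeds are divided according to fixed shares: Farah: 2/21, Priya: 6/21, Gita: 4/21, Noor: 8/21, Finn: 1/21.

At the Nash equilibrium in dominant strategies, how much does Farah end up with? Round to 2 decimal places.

For player j, contributing a unit is worthwhile iff 4.3 × (j's share) ≥ 1, i.e. iff j's share is at least 0.2326.
Priya and Noor clear that bar, contributing 15 each; the remaining 3 contribute 0. Total contributed: 30.
Farah keeps 15 and receives 4.3 × 30 × 2/21 = 12.29 from the security fund, for a payoff of 27.29.

27.29 dollars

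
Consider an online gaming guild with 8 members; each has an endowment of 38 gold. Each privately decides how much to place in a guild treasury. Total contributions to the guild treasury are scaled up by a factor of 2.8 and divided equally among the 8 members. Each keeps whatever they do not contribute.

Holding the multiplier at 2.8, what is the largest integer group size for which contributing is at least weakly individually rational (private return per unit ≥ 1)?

2

Private return per unit is 2.8/(group size), which is ≥ 1 whenever the group size is ≤ 2.8.
The largest such integer is 2.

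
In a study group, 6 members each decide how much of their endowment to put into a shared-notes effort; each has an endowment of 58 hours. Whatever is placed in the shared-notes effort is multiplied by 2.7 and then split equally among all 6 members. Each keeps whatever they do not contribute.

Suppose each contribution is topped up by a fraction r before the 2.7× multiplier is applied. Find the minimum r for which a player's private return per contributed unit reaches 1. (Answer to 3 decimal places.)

With matching at rate r, one contributed unit becomes (1 + r) in the shared-notes effort and returns 2.7 × (1 + r) / 6 to the contributor.
Setting this equal to 1: 1 + r = 6/2.7 = 2.2222.
So the minimum matching rate is r = 2.2222 − 1 = 1.222.

1.222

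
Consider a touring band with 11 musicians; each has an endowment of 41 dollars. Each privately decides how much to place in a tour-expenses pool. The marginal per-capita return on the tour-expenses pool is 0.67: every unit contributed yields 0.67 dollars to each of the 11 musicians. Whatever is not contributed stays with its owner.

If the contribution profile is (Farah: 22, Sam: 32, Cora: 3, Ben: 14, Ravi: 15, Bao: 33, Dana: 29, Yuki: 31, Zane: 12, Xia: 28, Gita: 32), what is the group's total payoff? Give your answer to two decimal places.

Total contributed: 22 + 32 + 3 + 14 + 15 + 33 + 29 + 31 + 12 + 28 + 32 = 251; total kept: 11 × 41 − 251 = 200.
The tour-expenses pool pays out 0.67 × 11 × 251 = 1849.87 in aggregate.
Group total = 200 + 1849.87 = 2049.87.

2049.87 dollars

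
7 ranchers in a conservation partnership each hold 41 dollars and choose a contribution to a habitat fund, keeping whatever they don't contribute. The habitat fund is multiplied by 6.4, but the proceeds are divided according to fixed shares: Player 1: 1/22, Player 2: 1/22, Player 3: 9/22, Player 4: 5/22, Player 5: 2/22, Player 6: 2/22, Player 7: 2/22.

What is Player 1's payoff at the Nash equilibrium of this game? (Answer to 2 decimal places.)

64.85 dollars

For player j, contributing a unit is worthwhile iff 6.4 × (j's share) ≥ 1, i.e. iff j's share is at least 0.1563.
The shares above 0.1563 belong to Player 3 and Player 4, contributing 41 each; the remaining 5 contribute 0. Total contributed: 82.
Player 1 keeps 41 and receives 6.4 × 82 × 1/22 = 23.85 from the habitat fund, for a payoff of 64.85.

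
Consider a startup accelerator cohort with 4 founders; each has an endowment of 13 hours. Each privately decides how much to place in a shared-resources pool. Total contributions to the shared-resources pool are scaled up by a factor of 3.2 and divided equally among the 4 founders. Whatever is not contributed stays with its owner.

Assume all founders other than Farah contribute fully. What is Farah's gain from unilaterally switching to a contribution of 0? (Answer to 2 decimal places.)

Switching from a contribution of 13 to 0 lets Farah keep an extra 13 hours, but lowers the shared-resources pool by 13, which costs Farah their own share of that drop: 3.2/4 × 13 = 10.40.
Net gain = 13 − 10.40 = 2.60. The private return per contributed unit (0.8000) is below 1, so free-riding is indeed the best response regardless of what the others do.

2.60 hours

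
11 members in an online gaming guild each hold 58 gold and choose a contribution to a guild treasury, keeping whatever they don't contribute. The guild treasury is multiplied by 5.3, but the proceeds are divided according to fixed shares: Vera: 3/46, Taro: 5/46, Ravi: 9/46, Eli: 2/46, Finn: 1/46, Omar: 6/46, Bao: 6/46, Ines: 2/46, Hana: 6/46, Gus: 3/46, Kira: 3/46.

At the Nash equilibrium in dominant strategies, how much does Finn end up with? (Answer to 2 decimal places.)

64.68 gold

A player with share s gets back 5.3·s per unit contributed, so full contribution is dominant for anyone with s > 1/5.3 = 0.1887 and zero contribution is dominant for anyone below.
Ravi alone (share 9/46) is above the threshold, contributing 58; the remaining 10 contribute 0. Total contributed: 58.
Finn keeps 58 and receives 5.3 × 58 × 1/46 = 6.68 from the guild treasury, for a payoff of 64.68.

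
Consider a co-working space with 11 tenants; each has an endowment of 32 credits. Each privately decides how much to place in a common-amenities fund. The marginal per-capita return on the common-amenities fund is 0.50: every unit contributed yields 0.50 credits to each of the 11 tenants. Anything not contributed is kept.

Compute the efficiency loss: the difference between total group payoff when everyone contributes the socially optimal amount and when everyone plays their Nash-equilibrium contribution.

1584.00 credits

The private return per contributed unit is 0.50 < 1, so contributing 0 is dominant for every player. At the Nash equilibrium everyone keeps their 32, and the group total is 11 × 32 = 352.
Each contributed unit returns 5.500 to the group as a whole (0.50 to each of 11 players), which exceeds 1, so the social optimum is full contribution: group total = 5.500 × 352 = 1936.00.
Efficiency loss = 1936.00 − 352 = 1584.00.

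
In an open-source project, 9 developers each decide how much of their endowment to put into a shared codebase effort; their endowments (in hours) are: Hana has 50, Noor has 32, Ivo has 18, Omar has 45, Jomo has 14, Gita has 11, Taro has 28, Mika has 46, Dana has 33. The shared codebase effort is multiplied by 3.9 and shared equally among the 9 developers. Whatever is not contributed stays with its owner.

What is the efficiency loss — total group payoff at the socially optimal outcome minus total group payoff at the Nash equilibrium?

803.30 hours

The private return per contributed unit is 3.9/9 = 0.4333 < 1 for every player regardless of endowment, so the Nash equilibrium is zero contribution and the group total is Σ E_j = 50 + 32 + 18 + 45 + 14 + 11 + 28 + 46 + 33 = 277.
Each contributed unit returns 3.900 to the group, so the social optimum is full contribution by everyone: group total = 3.900 × 277 = 1080.30.
Efficiency loss = (3.900 − 1) × 277 = 803.30.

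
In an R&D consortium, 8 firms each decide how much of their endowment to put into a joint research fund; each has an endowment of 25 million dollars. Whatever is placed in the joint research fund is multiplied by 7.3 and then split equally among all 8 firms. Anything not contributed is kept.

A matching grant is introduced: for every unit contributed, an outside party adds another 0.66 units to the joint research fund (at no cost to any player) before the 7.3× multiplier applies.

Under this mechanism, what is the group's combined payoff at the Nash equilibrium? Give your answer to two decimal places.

2423.60 million dollars

Under the mechanism each unit contributed yields 7.3 × 1.66 / 8 = 1.5148 back to its contributor per unit of net cost, which exceeds 1, making full contribution the dominant choice for everyone.
At the Nash equilibrium everyone contributes 25. Group total payoff = 7.3 × 1.66 × 200 = 2423.60.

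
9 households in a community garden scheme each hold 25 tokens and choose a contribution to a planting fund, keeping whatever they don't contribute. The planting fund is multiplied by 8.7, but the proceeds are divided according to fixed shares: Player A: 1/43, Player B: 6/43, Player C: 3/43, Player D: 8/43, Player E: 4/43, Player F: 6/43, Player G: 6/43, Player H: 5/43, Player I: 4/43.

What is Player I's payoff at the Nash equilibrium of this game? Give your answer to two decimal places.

126.16 tokens

A player with share s gets back 8.7·s per unit contributed, so full contribution is dominant for anyone with s > 1/8.7 = 0.1149 and zero contribution is dominant for anyone below.
Player B, Player D, Player F, Player G and Player H are above the threshold, contributing 25 each; the remaining 4 contribute 0. Total contributed: 125.
Player I keeps 25 and receives 8.7 × 125 × 4/43 = 101.16 from the planting fund, for a payoff of 126.16.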